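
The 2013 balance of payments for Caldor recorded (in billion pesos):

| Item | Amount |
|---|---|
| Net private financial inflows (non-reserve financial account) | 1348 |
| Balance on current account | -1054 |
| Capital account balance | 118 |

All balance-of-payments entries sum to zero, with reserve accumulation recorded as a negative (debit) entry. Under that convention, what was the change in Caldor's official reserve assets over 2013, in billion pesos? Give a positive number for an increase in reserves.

Official reserve transactions balance = -((-1054) + 118 + 1348) = -412
An accumulation of reserves is recorded as a debit (negative entry), so the change in the stock of reserves is the negative of that balance.
Change in official reserves = -(-412) = 412

412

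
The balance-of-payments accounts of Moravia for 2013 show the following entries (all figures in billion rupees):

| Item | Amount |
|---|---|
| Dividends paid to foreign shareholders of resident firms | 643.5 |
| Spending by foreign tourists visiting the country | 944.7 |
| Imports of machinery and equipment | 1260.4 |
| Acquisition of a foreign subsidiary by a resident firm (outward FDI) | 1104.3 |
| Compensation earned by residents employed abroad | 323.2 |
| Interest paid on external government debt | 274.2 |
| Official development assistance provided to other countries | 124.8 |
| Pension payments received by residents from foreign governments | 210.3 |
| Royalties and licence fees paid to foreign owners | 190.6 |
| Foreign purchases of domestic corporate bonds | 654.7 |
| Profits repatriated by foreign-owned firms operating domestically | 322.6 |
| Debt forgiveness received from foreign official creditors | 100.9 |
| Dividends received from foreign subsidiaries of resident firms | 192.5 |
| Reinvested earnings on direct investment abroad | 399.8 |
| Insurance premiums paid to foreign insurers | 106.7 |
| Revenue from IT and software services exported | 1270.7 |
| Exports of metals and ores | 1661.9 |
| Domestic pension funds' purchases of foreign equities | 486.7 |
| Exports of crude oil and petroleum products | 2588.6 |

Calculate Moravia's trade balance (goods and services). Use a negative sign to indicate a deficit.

Goods: 1661.9 + 2588.6 - 1260.4 = 2990.1
Services: -106.7 + 1270.7 + 944.7 - 190.6 = 1918.1
Trade balance = 2990.1 + 1918.1 = 4908.2
(Excluded from the trade balance — primary income: dividends paid to foreign shareholders of resident firms 643.5, compensation earned by residents employed abroad 323.2, interest paid on external government debt 274.2, profits repatriated by foreign-owned firms operating domestically 322.6, dividends received from foreign subsidiaries of resident firms 192.5, reinvested earnings on direct investment abroad 399.8; financial account: acquisition of a foreign subsidiary by a resident firm (outward FDI) 1104.3, foreign purchases of domestic corporate bonds 654.7, domestic pension funds' purchases of foreign equities 486.7; secondary income: official development assistance provided to other countries 124.8, pension payments received by residents from foreign governments 210.3; capital account: debt forgiveness received from foreign official creditors 100.9.)

4908.2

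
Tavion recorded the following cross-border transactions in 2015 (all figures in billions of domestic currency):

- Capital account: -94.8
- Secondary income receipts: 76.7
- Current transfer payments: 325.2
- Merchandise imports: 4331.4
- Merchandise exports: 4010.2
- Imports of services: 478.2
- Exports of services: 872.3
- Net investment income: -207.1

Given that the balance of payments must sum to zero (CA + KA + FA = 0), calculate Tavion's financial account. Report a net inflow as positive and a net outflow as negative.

Goods balance = 4010.2 - 4331.4 = -321.2
Services balance = 872.3 - 478.2 = 394.1
Trade balance (goods + services) = -321.2 + 394.1 = 72.9
Net primary income = -207.1
Net secondary income = 76.7 - 325.2 = -248.5
Current account = 72.9 + (-207.1) + (-248.5) = -382.7
Financial account = -(-382.7 + (-94.8)) = 477.5

477.5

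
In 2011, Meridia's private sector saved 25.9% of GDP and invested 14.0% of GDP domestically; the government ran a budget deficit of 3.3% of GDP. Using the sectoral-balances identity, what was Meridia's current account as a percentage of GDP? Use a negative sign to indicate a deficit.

8.6

By the sectoral-balances identity, CA = (S_private - I) + (T - G).
Private balance = 25.9 - 14.0 = 11.9
Government balance (T - G) = -3.3
CA = 11.9 + (-3.3) = 8.6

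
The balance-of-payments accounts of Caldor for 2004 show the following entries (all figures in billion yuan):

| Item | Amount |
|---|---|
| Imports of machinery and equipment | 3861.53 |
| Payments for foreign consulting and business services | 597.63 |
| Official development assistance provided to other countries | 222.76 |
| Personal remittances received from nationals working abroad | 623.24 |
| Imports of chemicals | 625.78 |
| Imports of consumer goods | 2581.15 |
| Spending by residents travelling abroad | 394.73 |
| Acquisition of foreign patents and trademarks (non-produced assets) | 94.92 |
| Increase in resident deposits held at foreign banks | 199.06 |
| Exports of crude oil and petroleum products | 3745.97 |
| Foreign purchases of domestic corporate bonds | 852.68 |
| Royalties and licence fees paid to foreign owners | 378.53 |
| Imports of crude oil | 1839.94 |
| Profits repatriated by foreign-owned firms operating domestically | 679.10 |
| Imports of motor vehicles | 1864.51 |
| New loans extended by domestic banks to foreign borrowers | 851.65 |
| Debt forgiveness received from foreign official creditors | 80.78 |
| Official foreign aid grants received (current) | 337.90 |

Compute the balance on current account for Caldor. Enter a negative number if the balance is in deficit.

Goods: -1839.94 - 1864.51 - 3861.53 - 2581.15 + 3745.97 - 625.78 = -7026.94
Services: -378.53 - 597.63 - 394.73 = -1370.89
Primary income: -679.10
Secondary income: 623.24 + 337.90 - 222.76 = 738.38
Current account = (-7026.94) + (-1370.89) + (-679.10) + 738.38 = -8338.55
(Excluded from the current account — capital account: acquisition of foreign patents and trademarks (non-produced assets) 94.92, debt forgiveness received from foreign official creditors 80.78; financial account: increase in resident deposits held at foreign banks 199.06, foreign purchases of domestic corporate bonds 852.68, new loans extended by domestic banks to foreign borrowers 851.65.)

-8338.55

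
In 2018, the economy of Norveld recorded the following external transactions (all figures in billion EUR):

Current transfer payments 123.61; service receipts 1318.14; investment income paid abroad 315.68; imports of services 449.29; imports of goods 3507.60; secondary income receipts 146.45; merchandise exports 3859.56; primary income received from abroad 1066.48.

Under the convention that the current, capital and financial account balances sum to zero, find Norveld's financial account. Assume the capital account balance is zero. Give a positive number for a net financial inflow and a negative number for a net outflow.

Goods balance = 3859.56 - 3507.60 = 351.96
Services balance = 1318.14 - 449.29 = 868.85
Trade balance (goods + services) = 351.96 + 868.85 = 1220.81
Net primary income = 1066.48 - 315.68 = 750.80
Net secondary income = 146.45 - 123.61 = 22.84
Current account = 1220.81 + 750.80 + 22.84 = 1994.45
Financial account = -(1994.45) = -1994.45

-1994.45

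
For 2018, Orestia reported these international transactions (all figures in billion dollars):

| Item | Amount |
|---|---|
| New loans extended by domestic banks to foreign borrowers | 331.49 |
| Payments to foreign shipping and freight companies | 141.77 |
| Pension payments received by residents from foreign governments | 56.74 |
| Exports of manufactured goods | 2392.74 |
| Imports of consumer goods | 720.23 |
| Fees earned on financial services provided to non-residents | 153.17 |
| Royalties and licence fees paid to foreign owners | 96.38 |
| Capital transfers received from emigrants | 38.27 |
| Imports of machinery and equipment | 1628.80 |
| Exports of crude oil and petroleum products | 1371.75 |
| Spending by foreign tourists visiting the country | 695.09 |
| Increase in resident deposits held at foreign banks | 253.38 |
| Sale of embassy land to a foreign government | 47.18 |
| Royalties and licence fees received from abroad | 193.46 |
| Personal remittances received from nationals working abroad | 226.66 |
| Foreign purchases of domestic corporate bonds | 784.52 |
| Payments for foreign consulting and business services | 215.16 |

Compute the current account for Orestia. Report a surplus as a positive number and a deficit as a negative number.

2287.27

Goods: -720.23 + 1371.75 - 1628.80 + 2392.74 = 1415.46
Services: 695.09 - 96.38 - 141.77 + 193.46 - 215.16 + 153.17 = 588.41
Secondary income: 226.66 + 56.74 = 283.40
Current account = 1415.46 + 588.41 + 283.40 = 2287.27
(Excluded from the current account — financial account: new loans extended by domestic banks to foreign borrowers 331.49, increase in resident deposits held at foreign banks 253.38, foreign purchases of domestic corporate bonds 784.52; capital account: capital transfers received from emigrants 38.27, sale of embassy land to a foreign government 47.18.)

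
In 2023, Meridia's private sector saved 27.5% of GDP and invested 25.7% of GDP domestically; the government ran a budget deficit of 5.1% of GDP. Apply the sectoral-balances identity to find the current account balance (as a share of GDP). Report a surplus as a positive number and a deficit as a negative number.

-3.3

By the sectoral-balances identity, CA = (S_private - I) + (T - G).
Private balance = 27.5 - 25.7 = 1.8
Government balance (T - G) = -5.1
CA = 1.8 + (-5.1) = -3.3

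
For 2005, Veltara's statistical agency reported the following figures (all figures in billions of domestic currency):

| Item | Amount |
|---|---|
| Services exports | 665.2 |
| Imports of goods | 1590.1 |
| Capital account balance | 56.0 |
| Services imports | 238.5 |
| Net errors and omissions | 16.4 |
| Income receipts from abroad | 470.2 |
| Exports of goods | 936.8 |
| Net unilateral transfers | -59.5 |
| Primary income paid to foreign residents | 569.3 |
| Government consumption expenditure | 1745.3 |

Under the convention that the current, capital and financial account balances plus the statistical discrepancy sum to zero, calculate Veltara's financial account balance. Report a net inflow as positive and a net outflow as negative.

312.8

Goods balance = 936.8 - 1590.1 = -653.3
Services balance = 665.2 - 238.5 = 426.7
Trade balance (goods + services) = -653.3 + 426.7 = -226.6
Net primary income = 470.2 - 569.3 = -99.1
Net secondary income = -59.5
Current account = -226.6 + (-99.1) + (-59.5) = -385.2
Financial account = -(-385.2 + 56.0 + 16.4) = 312.8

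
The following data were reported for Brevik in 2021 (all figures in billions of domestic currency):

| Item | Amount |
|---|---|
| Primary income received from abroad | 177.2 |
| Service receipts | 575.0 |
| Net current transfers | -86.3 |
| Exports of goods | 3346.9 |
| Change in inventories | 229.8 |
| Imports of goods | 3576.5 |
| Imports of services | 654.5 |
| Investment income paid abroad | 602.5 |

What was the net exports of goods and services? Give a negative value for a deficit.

Goods balance = 3346.9 - 3576.5 = -229.6
Services balance = 575.0 - 654.5 = -79.5
Trade balance (goods + services) = -229.6 + (-79.5) = -309.1

-309.1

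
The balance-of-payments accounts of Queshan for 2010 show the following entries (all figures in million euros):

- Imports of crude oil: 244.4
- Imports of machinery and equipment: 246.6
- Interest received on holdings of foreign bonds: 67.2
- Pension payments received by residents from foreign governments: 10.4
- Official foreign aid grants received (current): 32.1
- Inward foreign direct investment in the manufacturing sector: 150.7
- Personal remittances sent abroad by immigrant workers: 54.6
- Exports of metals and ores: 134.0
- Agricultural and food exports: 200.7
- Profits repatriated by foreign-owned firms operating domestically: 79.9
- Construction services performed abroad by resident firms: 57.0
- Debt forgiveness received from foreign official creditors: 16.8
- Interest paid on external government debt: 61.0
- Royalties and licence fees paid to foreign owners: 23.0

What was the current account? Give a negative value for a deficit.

Goods: -244.4 + 134.0 - 246.6 + 200.7 = -156.3
Services: 57.0 - 23.0 = 34.0
Primary income: -61.0 - 79.9 + 67.2 = -73.7
Secondary income: 32.1 + 10.4 - 54.6 = -12.1
Current account = (-156.3) + 34.0 + (-73.7) + (-12.1) = -208.1
(Excluded from the current account — financial account: inward foreign direct investment in the manufacturing sector 150.7; capital account: debt forgiveness received from foreign official creditors 16.8.)

-208.1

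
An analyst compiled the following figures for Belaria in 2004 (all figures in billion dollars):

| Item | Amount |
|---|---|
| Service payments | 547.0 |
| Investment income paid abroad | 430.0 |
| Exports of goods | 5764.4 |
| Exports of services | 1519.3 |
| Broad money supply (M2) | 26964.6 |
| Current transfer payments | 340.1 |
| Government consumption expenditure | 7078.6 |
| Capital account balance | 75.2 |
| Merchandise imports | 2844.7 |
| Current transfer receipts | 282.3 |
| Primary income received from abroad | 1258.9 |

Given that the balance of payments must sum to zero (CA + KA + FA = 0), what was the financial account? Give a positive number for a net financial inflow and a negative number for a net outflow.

-4738.3

Goods balance = 5764.4 - 2844.7 = 2919.7
Services balance = 1519.3 - 547.0 = 972.3
Trade balance (goods + services) = 2919.7 + 972.3 = 3892.0
Net primary income = 1258.9 - 430.0 = 828.9
Net secondary income = 282.3 - 340.1 = -57.8
Current account = 3892.0 + 828.9 + (-57.8) = 4663.1
Financial account = -(4663.1 + 75.2) = -4738.3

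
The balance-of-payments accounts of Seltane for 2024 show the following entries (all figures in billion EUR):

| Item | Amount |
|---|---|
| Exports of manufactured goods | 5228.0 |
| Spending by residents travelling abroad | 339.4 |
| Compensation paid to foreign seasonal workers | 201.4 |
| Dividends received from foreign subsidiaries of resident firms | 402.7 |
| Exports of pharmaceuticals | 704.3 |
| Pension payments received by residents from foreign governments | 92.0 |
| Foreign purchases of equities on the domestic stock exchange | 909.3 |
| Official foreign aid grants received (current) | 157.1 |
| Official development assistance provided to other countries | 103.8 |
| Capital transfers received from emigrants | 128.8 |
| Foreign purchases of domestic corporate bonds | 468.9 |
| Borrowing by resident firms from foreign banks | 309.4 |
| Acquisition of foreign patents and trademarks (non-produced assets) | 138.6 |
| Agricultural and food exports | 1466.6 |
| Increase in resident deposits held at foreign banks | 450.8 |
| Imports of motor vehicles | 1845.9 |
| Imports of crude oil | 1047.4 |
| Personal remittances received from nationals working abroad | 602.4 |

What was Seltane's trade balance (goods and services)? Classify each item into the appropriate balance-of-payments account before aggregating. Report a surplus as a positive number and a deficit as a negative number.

Goods: 704.3 - 1047.4 + 1466.6 - 1845.9 + 5228.0 = 4505.6
Services: -339.4
Trade balance = 4505.6 + (-339.4) = 4166.2
(Excluded from the trade balance — primary income: compensation paid to foreign seasonal workers 201.4, dividends received from foreign subsidiaries of resident firms 402.7; secondary income: pension payments received by residents from foreign governments 92.0, official foreign aid grants received (current) 157.1, official development assistance provided to other countries 103.8, personal remittances received from nationals working abroad 602.4; financial account: foreign purchases of equities on the domestic stock exchange 909.3, foreign purchases of domestic corporate bonds 468.9, borrowing by resident firms from foreign banks 309.4, increase in resident deposits held at foreign banks 450.8; capital account: capital transfers received from emigrants 128.8, acquisition of foreign patents and trademarks (non-produced assets) 138.6.)

4166.2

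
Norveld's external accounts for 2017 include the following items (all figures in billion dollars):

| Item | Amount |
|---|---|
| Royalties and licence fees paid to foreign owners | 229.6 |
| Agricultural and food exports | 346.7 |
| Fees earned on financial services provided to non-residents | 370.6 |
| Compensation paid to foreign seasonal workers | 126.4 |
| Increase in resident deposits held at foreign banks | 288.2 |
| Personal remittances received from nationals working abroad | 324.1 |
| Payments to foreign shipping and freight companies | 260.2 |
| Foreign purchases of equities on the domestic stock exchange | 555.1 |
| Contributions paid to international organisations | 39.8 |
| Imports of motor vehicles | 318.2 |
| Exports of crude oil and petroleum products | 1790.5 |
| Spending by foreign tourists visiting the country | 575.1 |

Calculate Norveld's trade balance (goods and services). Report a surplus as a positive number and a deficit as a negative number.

Goods: 1790.5 - 318.2 + 346.7 = 1819.0
Services: -260.2 + 575.1 + 370.6 - 229.6 = 455.9
Trade balance = 1819.0 + 455.9 = 2274.9
(Excluded from the trade balance — primary income: compensation paid to foreign seasonal workers 126.4; financial account: increase in resident deposits held at foreign banks 288.2, foreign purchases of equities on the domestic stock exchange 555.1; secondary income: personal remittances received from nationals working abroad 324.1, contributions paid to international organisations 39.8.)

2274.9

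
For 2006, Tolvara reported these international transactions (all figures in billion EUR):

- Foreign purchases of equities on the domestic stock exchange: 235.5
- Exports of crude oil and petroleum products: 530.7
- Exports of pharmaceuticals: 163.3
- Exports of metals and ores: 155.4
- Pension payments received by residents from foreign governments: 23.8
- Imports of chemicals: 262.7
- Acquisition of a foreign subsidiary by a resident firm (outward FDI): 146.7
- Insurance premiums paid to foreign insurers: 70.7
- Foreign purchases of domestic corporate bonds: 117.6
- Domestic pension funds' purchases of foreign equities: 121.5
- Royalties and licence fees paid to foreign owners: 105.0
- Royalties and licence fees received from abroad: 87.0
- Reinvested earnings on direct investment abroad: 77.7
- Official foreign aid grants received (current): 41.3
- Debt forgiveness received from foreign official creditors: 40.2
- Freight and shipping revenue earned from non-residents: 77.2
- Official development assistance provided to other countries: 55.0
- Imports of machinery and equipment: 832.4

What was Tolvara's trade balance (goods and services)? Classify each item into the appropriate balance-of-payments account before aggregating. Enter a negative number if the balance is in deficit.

Goods: 530.7 - 262.7 + 163.3 + 155.4 - 832.4 = -245.7
Services: -70.7 + 77.2 - 105.0 + 87.0 = -11.5
Trade balance = -245.7 + (-11.5) = -257.2
(Excluded from the trade balance — financial account: foreign purchases of equities on the domestic stock exchange 235.5, acquisition of a foreign subsidiary by a resident firm (outward FDI) 146.7, foreign purchases of domestic corporate bonds 117.6, domestic pension funds' purchases of foreign equities 121.5; secondary income: pension payments received by residents from foreign governments 23.8, official foreign aid grants received (current) 41.3, official development assistance provided to other countries 55.0; primary income: reinvested earnings on direct investment abroad 77.7; capital account: debt forgiveness received from foreign official creditors 40.2.)

-257.2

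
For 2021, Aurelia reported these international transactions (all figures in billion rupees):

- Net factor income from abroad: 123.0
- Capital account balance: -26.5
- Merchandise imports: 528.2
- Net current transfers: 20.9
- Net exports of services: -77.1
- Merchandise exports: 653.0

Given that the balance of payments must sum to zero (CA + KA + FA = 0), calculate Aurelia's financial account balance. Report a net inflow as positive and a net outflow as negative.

Goods balance = 653.0 - 528.2 = 124.8
Services balance = -77.1
Trade balance (goods + services) = 124.8 + (-77.1) = 47.7
Net primary income = 123.0
Net secondary income = 20.9
Current account = 47.7 + 123.0 + 20.9 = 191.6
Financial account = -(191.6 + (-26.5)) = -165.1

-165.1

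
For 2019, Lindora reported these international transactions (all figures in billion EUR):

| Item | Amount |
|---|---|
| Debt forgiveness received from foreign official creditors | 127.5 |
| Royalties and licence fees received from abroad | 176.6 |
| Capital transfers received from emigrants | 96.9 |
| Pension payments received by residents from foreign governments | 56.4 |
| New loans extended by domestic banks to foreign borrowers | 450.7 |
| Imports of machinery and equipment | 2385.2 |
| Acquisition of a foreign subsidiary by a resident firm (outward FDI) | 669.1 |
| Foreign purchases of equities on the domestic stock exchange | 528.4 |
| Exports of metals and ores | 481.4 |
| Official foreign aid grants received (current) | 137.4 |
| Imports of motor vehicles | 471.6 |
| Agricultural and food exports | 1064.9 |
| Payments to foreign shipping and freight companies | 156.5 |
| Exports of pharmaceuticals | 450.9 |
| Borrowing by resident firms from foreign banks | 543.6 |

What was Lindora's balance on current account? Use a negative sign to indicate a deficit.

-645.7

Goods: 450.9 - 2385.2 + 481.4 + 1064.9 - 471.6 = -859.6
Services: -156.5 + 176.6 = 20.1
Secondary income: 56.4 + 137.4 = 193.8
Current account = (-859.6) + 20.1 + 193.8 = -645.7
(Excluded from the current account — capital account: debt forgiveness received from foreign official creditors 127.5, capital transfers received from emigrants 96.9; financial account: new loans extended by domestic banks to foreign borrowers 450.7, acquisition of a foreign subsidiary by a resident firm (outward FDI) 669.1, foreign purchases of equities on the domestic stock exchange 528.4, borrowing by resident firms from foreign banks 543.6.)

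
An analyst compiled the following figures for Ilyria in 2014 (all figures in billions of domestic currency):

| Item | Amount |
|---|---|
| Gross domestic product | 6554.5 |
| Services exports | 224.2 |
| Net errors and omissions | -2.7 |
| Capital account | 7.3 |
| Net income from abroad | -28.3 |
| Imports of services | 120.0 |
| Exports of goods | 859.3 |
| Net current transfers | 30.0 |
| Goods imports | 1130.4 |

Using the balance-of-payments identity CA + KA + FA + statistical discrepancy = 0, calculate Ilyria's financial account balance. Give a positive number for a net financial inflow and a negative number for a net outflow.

Goods balance = 859.3 - 1130.4 = -271.1
Services balance = 224.2 - 120.0 = 104.2
Trade balance (goods + services) = -271.1 + 104.2 = -166.9
Net primary income = -28.3
Net secondary income = 30.0
Current account = -166.9 + (-28.3) + 30.0 = -165.2
Financial account = -(-165.2 + 7.3 + (-2.7)) = 160.6

160.6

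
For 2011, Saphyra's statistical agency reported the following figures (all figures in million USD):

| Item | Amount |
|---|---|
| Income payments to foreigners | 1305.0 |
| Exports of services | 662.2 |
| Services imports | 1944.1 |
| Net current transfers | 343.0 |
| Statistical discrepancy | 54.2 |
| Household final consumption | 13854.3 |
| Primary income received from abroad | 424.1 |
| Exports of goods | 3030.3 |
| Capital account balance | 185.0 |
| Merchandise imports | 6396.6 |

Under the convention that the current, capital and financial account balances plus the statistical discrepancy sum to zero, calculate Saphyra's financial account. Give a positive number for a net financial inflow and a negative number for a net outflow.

Goods balance = 3030.3 - 6396.6 = -3366.3
Services balance = 662.2 - 1944.1 = -1281.9
Trade balance (goods + services) = -3366.3 + (-1281.9) = -4648.2
Net primary income = 424.1 - 1305.0 = -880.9
Net secondary income = 343.0
Current account = -4648.2 + (-880.9) + 343.0 = -5186.1
Financial account = -(-5186.1 + 185.0 + 54.2) = 4946.9

4946.9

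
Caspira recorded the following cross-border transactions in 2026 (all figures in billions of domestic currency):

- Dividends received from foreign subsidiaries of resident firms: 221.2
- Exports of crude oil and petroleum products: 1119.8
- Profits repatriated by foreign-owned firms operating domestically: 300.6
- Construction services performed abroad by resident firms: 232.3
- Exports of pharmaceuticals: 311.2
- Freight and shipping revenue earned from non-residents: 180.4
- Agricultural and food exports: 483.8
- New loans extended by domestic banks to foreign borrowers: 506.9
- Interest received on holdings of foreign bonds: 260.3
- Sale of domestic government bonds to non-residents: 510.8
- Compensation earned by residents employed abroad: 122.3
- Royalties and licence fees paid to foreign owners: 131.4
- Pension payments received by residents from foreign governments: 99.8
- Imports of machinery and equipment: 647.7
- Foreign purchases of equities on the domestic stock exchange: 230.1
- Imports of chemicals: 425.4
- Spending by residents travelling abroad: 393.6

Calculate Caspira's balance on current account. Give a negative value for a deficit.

Goods: -425.4 + 483.8 - 647.7 + 311.2 + 1119.8 = 841.7
Services: -131.4 + 232.3 + 180.4 - 393.6 = -112.3
Primary income: 122.3 - 300.6 + 221.2 + 260.3 = 303.2
Secondary income: 99.8
Current account = 841.7 + (-112.3) + 303.2 + 99.8 = 1132.4
(Excluded from the current account — financial account: new loans extended by domestic banks to foreign borrowers 506.9, sale of domestic government bonds to non-residents 510.8, foreign purchases of equities on the domestic stock exchange 230.1.)

1132.4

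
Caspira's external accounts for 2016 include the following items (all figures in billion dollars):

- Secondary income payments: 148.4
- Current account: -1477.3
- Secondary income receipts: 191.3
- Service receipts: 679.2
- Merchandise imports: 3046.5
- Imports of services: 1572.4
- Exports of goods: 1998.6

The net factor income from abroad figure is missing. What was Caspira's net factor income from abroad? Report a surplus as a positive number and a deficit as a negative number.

Current account = goods balance + services balance + net primary income + net secondary income
Sum of the known components = -1898.2
Net factor income from abroad = CA - (known components) = -1477.3 - (-1898.2) = 420.9

420.9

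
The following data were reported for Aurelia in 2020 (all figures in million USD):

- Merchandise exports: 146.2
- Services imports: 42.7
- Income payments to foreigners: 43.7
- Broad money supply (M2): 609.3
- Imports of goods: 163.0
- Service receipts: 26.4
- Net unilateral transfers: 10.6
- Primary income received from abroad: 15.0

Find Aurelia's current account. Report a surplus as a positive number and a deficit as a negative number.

Goods balance = 146.2 - 163.0 = -16.8
Services balance = 26.4 - 42.7 = -16.3
Trade balance (goods + services) = -16.8 + (-16.3) = -33.1
Net primary income = 15.0 - 43.7 = -28.7
Net secondary income = 10.6
Current account = -33.1 + (-28.7) + 10.6 = -51.2

-51.2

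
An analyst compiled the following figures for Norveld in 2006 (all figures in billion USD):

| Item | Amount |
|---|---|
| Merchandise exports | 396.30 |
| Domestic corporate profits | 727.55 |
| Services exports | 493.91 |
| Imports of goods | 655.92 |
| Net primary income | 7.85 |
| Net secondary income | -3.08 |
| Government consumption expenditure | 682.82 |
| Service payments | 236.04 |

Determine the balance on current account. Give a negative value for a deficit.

3.02

Goods balance = 396.30 - 655.92 = -259.62
Services balance = 493.91 - 236.04 = 257.87
Trade balance (goods + services) = -259.62 + 257.87 = -1.75
Net primary income = 7.85
Net secondary income = -3.08
Current account = -1.75 + 7.85 + (-3.08) = 3.02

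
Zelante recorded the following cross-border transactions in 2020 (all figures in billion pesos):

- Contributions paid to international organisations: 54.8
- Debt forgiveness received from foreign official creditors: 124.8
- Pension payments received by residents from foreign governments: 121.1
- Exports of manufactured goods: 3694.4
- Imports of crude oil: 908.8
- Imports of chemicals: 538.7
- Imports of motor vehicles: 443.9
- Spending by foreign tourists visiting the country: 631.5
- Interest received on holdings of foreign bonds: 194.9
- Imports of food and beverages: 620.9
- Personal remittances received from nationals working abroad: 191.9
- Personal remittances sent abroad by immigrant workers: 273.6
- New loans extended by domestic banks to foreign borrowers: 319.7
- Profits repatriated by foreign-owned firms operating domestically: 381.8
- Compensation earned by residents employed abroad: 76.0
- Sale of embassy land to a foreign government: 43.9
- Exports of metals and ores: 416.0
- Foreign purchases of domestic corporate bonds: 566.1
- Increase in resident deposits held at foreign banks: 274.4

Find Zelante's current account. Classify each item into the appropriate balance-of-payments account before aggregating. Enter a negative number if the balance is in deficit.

2103.3

Goods: -443.9 + 416.0 - 620.9 - 908.8 - 538.7 + 3694.4 = 1598.1
Services: 631.5
Primary income: -381.8 + 76.0 + 194.9 = -110.9
Secondary income: 121.1 - 54.8 - 273.6 + 191.9 = -15.4
Current account = 1598.1 + 631.5 + (-110.9) + (-15.4) = 2103.3
(Excluded from the current account — capital account: debt forgiveness received from foreign official creditors 124.8, sale of embassy land to a foreign government 43.9; financial account: new loans extended by domestic banks to foreign borrowers 319.7, foreign purchases of domestic corporate bonds 566.1, increase in resident deposits held at foreign banks 274.4.)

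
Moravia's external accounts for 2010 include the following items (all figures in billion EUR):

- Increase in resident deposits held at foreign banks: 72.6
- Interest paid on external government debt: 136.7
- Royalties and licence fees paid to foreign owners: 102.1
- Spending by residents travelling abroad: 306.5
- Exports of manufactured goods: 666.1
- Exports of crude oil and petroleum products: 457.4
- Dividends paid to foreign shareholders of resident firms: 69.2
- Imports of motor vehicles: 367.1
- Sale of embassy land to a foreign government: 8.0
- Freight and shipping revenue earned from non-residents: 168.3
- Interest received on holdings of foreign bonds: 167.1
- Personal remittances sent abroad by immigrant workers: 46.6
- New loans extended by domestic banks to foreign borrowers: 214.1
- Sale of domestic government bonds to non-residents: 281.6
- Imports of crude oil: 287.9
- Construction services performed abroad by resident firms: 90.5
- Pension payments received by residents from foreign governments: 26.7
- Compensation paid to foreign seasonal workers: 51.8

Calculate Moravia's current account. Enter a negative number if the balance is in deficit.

208.2

Goods: -287.9 - 367.1 + 666.1 + 457.4 = 468.5
Services: 90.5 - 306.5 + 168.3 - 102.1 = -149.8
Primary income: -51.8 + 167.1 - 136.7 - 69.2 = -90.6
Secondary income: -46.6 + 26.7 = -19.9
Current account = 468.5 + (-149.8) + (-90.6) + (-19.9) = 208.2
(Excluded from the current account — financial account: increase in resident deposits held at foreign banks 72.6, new loans extended by domestic banks to foreign borrowers 214.1, sale of domestic government bonds to non-residents 281.6; capital account: sale of embassy land to a foreign government 8.0.)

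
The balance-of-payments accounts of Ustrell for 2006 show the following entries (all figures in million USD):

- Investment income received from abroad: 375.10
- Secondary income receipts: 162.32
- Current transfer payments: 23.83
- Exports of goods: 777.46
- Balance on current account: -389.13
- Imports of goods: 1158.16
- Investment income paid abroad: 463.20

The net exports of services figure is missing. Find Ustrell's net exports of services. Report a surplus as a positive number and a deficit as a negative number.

Current account = goods balance + services balance + net primary income + net secondary income
Sum of the known components = -330.31
Net exports of services = CA - (known components) = -389.13 - (-330.31) = -58.82

-58.82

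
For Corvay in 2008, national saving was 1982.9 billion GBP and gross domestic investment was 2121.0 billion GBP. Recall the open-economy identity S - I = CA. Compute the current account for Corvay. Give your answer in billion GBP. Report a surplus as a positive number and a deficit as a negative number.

-138.1

CA = S - I = 1982.9 - 2121.0 = -138.1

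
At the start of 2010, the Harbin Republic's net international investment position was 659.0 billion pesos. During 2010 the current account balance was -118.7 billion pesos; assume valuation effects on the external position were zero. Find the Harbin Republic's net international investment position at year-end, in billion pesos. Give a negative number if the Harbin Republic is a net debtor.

With no valuation effects, change in NIIP = current account = -118.7
End-of-year NIIP = 659.0 + (-118.7) = 540.3

540.3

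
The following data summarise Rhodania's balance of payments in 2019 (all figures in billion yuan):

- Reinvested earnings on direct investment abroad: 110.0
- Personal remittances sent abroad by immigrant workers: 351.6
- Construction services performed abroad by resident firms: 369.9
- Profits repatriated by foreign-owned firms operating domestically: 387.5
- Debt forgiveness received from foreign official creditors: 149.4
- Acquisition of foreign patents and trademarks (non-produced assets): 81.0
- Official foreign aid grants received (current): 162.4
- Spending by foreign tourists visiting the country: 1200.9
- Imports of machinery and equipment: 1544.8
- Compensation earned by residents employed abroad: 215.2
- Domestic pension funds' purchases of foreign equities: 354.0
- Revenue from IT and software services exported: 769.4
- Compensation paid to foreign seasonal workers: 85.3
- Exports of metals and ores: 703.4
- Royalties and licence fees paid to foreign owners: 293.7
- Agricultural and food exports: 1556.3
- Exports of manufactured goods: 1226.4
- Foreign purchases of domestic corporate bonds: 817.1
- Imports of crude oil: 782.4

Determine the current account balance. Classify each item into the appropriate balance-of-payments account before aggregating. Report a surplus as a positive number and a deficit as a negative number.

2868.6

Goods: -782.4 - 1544.8 + 703.4 + 1226.4 + 1556.3 = 1158.9
Services: 769.4 + 369.9 - 293.7 + 1200.9 = 2046.5
Primary income: -387.5 + 215.2 - 85.3 + 110.0 = -147.6
Secondary income: -351.6 + 162.4 = -189.2
Current account = 1158.9 + 2046.5 + (-147.6) + (-189.2) = 2868.6
(Excluded from the current account — capital account: debt forgiveness received from foreign official creditors 149.4, acquisition of foreign patents and trademarks (non-produced assets) 81.0; financial account: domestic pension funds' purchases of foreign equities 354.0, foreign purchases of domestic corporate bonds 817.1.)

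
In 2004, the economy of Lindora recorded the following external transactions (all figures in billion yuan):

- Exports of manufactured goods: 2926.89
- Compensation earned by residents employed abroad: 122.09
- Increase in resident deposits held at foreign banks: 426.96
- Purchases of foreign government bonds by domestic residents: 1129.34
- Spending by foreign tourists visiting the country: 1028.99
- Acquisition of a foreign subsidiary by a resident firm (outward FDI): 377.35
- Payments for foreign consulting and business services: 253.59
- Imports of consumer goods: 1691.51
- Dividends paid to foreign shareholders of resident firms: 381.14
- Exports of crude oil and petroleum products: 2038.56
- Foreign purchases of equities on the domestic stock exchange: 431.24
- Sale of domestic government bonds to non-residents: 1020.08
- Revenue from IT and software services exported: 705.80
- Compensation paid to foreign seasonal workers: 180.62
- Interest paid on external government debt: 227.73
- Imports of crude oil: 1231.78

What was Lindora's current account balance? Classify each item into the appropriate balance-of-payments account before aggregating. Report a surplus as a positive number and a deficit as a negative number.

2855.96

Goods: 2926.89 + 2038.56 - 1691.51 - 1231.78 = 2042.16
Services: 705.80 - 253.59 + 1028.99 = 1481.20
Primary income: -381.14 + 122.09 - 227.73 - 180.62 = -667.40
Current account = 2042.16 + 1481.20 + (-667.40) = 2855.96
(Excluded from the current account — financial account: increase in resident deposits held at foreign banks 426.96, purchases of foreign government bonds by domestic residents 1129.34, acquisition of a foreign subsidiary by a resident firm (outward FDI) 377.35, foreign purchases of equities on the domestic stock exchange 431.24, sale of domestic government bonds to non-residents 1020.08.)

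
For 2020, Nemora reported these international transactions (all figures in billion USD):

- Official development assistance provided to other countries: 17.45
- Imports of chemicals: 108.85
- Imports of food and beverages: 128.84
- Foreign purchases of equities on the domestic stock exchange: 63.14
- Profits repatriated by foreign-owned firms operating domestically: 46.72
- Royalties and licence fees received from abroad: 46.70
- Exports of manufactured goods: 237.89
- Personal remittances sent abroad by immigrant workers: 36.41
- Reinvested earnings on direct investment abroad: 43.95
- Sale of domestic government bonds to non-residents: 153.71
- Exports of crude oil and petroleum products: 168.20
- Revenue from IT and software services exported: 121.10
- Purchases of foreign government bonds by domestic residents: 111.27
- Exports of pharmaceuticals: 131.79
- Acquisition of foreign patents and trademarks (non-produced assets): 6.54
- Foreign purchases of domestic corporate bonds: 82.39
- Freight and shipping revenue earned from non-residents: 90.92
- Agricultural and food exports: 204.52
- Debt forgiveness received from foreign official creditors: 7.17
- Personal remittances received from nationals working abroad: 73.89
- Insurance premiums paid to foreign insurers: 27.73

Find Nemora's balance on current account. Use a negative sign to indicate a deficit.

Goods: 204.52 + 237.89 - 128.84 + 131.79 - 108.85 + 168.20 = 504.71
Services: 121.10 + 46.70 + 90.92 - 27.73 = 230.99
Primary income: 43.95 - 46.72 = -2.77
Secondary income: -17.45 + 73.89 - 36.41 = 20.03
Current account = 504.71 + 230.99 + (-2.77) + 20.03 = 752.96
(Excluded from the current account — financial account: foreign purchases of equities on the domestic stock exchange 63.14, sale of domestic government bonds to non-residents 153.71, purchases of foreign government bonds by domestic residents 111.27, foreign purchases of domestic corporate bonds 82.39; capital account: acquisition of foreign patents and trademarks (non-produced assets) 6.54, debt forgiveness received from foreign official creditors 7.17.)

752.96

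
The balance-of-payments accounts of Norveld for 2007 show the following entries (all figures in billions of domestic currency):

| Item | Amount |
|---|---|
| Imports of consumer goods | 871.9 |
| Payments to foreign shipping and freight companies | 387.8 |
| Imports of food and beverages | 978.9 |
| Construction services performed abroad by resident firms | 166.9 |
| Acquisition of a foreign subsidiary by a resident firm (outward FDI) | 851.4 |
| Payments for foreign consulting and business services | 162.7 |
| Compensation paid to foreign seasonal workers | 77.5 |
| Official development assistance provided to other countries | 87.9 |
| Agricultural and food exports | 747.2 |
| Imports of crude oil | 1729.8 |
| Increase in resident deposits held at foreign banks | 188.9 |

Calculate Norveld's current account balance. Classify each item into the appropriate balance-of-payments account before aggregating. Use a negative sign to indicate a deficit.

Goods: -1729.8 + 747.2 - 871.9 - 978.9 = -2833.4
Services: -162.7 - 387.8 + 166.9 = -383.6
Primary income: -77.5
Secondary income: -87.9
Current account = (-2833.4) + (-383.6) + (-77.5) + (-87.9) = -3382.4
(Excluded from the current account — financial account: acquisition of a foreign subsidiary by a resident firm (outward FDI) 851.4, increase in resident deposits held at foreign banks 188.9.)

-3382.4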